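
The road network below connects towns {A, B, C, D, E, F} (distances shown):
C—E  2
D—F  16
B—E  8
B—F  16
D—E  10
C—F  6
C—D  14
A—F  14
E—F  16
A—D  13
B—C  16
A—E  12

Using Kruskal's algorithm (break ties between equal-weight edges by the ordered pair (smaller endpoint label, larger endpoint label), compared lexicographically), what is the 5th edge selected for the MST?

A-E

Sort edges by weight, then run Kruskal:
C—E (2): add — endpoints in different components.
C—F (6): add — endpoints in different components.
B—E (8): add — endpoints in different components.
D—E (10): add — endpoints in different components.
A—E (12): add — endpoints in different components.
The 5th edge added is A—E.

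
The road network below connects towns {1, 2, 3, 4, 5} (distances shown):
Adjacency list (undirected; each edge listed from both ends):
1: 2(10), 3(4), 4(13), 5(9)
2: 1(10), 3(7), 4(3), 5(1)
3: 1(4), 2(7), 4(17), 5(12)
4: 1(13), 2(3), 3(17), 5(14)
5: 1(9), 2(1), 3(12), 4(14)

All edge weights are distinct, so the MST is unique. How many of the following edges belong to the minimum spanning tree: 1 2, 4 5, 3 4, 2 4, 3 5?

1

Sort edges by weight, then run Kruskal:
2 5 (1): add — endpoints in different components.
2 4 (3): add — endpoints in different components.
1 3 (4): add — endpoints in different components.
2 3 (7): add — endpoints in different components.
MST edge set: {2 5, 2 4, 1 3, 2 3}.
Of the listed edges, {2 4} are in the MST → 1.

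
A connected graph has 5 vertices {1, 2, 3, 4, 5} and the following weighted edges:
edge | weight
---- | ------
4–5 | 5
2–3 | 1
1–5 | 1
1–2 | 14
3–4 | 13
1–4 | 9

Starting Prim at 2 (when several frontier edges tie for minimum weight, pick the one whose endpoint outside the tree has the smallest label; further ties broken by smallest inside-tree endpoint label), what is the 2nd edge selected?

3-4

Prim, starting at 2.
Step 1: frontier [2–3 1, 1–2 14] → take 2–3 (1); add 3.
Step 2: frontier [1–2 14, 3–4 13] → take 3–4 (13); add 4.
Step 3: frontier [1–2 14, 4–5 5, 1–4 9] → take 4–5 (5); add 5.
Step 4: frontier [1–2 14, 1–4 9, 1–5 1] → take 1–5 (1); add 1.
The 2nd edge added is 3–4.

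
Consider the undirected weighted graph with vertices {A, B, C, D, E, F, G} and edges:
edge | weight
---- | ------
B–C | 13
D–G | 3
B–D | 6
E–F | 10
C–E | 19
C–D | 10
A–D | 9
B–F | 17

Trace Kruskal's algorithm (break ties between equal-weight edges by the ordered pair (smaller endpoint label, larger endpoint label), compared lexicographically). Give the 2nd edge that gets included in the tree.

Kruskal: consider edges lightest-first.
D–G (3): add — endpoints in different components.
B–D (6): add — endpoints in different components.
A–D (9): add — endpoints in different components.
C–D (10): add — endpoints in different components.
E–F (10): add — endpoints in different components.
B–C (13): skip — B and C already connected.
B–F (17): add — endpoints in different components.
The 2nd edge added is B–D.

B-D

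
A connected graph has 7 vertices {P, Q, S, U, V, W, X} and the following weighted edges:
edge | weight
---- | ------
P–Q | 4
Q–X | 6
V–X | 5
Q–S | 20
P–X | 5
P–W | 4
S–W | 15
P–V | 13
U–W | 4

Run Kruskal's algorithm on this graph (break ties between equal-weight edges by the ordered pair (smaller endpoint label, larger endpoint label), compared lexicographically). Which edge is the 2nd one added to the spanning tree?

Kruskal's algorithm — process edges by increasing weight (ties by edge label):
P–Q (4): add — endpoints in different components.
P–W (4): add — endpoints in different components.
U–W (4): add — endpoints in different components.
P–X (5): add — endpoints in different components.
V–X (5): add — endpoints in different components.
Q–X (6): skip — X and Q already connected.
P–V (13): skip — V and P already connected.
S–W (15): add — endpoints in different components.
The 2nd edge added is P–W.

P-W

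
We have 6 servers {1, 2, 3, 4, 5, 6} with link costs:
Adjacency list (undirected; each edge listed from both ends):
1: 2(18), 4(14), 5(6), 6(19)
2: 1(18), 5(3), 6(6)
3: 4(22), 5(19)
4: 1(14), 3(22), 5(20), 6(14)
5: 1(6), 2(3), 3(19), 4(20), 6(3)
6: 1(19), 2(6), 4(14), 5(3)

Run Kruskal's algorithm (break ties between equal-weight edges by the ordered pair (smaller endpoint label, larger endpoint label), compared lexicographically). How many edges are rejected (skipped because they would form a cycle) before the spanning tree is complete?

Kruskal's algorithm — process edges by increasing weight (ties by edge label):
2-5 (3): add. Components now {1} {2,5} {3} {4} {6}
5-6 (3): add. Components now {1} {2,5,6} {3} {4}
1-5 (6): add. Components now {1,2,5,6} {3} {4}
2-6 (6): skip — 2 and 6 already connected.
1-4 (14): add. Components now {1,2,4,5,6} {3}
4-6 (14): skip — 4 and 6 already connected.
1-2 (18): skip — 1 and 2 already connected.
1-6 (19): skip — 1 and 6 already connected.
3-5 (19): add. Components now {1,2,3,4,5,6}
Edges rejected before the tree was complete: 4.

4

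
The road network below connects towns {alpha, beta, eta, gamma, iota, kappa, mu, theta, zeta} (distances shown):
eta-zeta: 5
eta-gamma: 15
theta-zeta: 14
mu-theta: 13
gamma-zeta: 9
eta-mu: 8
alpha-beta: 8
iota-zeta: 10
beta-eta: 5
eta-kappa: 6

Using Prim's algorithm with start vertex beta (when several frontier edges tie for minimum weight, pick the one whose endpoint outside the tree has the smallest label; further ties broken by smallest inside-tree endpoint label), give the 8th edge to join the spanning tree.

Grow the tree from beta using Prim:
Step 1: frontier [beta-eta 5, alpha-beta 8] → take beta-eta (5); add eta.
Step 2: frontier [alpha-beta 8, eta-zeta 5, eta-kappa 6, eta-mu 8, eta-gamma 15] → take eta-zeta (5); add zeta.
Step 3: frontier [alpha-beta 8, eta-kappa 6, eta-mu 8, eta-gamma 15, gamma-zeta 9, iota-zeta 10, theta-zeta 14] → take eta-kappa (6); add kappa.
Step 4: frontier [alpha-beta 8, eta-mu 8, eta-gamma 15, gamma-zeta 9, iota-zeta 10, theta-zeta 14] → take alpha-beta (8); add alpha.
Step 5: frontier [eta-mu 8, eta-gamma 15, gamma-zeta 9, iota-zeta 10, theta-zeta 14] → take eta-mu (8); add mu.
Step 6: frontier [eta-gamma 15, mu-theta 13, gamma-zeta 9, iota-zeta 10, theta-zeta 14] → take gamma-zeta (9); add gamma.
Step 7: frontier [mu-theta 13, iota-zeta 10, theta-zeta 14] → take iota-zeta (10); add iota.
Step 8: frontier [mu-theta 13, theta-zeta 14] → take mu-theta (13); add theta.
The 8th edge added is mu-theta.

mu-theta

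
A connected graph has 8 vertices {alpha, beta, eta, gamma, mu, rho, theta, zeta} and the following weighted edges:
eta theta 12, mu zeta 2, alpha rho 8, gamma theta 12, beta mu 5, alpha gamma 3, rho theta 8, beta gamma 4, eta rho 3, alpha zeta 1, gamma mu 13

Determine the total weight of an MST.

29

Kruskal: consider edges lightest-first.
alpha zeta (1): add — endpoints in different components.
mu zeta (2): add — endpoints in different components.
alpha gamma (3): add — endpoints in different components.
eta rho (3): add — endpoints in different components.
beta gamma (4): add — endpoints in different components.
beta mu (5): skip — beta and mu already connected.
alpha rho (8): add — endpoints in different components.
rho theta (8): add — endpoints in different components.
MST edges: alpha zeta, mu zeta, alpha gamma, eta rho, beta gamma, alpha rho, rho theta; total weight 1+2+3+3+4+8+8 = 29.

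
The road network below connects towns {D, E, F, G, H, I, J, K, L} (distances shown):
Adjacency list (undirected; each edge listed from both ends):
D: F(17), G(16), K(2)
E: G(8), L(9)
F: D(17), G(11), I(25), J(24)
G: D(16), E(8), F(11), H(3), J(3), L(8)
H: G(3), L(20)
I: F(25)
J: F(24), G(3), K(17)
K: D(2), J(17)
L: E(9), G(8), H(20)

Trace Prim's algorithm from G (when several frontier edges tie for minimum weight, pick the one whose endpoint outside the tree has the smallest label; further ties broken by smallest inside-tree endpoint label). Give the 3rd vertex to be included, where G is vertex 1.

J

Prim, starting at G.
Step 1: cheapest edge leaving the tree is G-H (3); add H.
Step 2: cheapest edge leaving the tree is G-J (3); add J.
Step 3: cheapest edge leaving the tree is E-G (8); add E.
Step 4: cheapest edge leaving the tree is G-L (8); add L.
Step 5: cheapest edge leaving the tree is F-G (11); add F.
Step 6: cheapest edge leaving the tree is D-G (16); add D.
Step 7: cheapest edge leaving the tree is D-K (2); add K.
Step 8: cheapest edge leaving the tree is F-I (25); add I.
Vertex order: G, H, J, E, L, F, D, K, I. The 3rd vertex is J.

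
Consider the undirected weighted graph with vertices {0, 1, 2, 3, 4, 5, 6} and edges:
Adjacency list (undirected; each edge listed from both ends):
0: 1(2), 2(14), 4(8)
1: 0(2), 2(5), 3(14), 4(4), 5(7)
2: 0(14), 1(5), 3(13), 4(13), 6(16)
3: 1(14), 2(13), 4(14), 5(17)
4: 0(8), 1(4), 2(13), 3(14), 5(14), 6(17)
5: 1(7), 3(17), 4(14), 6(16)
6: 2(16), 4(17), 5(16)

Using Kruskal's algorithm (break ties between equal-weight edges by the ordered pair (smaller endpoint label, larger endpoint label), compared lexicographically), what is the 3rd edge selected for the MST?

Kruskal's algorithm — process edges by increasing weight (ties by edge label):
0 1 (2): add — endpoints in different components.
1 4 (4): add — endpoints in different components.
1 2 (5): add — endpoints in different components.
1 5 (7): add — endpoints in different components.
0 4 (8): skip — 0 and 4 already connected.
2 3 (13): add — endpoints in different components.
2 4 (13): skip — 2 and 4 already connected.
0 2 (14): skip — 0 and 2 already connected.
1 3 (14): skip — 1 and 3 already connected.
3 4 (14): skip — 3 and 4 already connected.
4 5 (14): skip — 4 and 5 already connected.
2 6 (16): add — endpoints in different components.
The 3rd edge added is 1 2.

1-2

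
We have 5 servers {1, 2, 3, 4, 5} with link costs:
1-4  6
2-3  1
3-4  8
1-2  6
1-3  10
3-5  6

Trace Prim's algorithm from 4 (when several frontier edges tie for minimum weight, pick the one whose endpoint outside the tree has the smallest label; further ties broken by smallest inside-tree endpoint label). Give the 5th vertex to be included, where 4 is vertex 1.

5

Prim, starting at 4.
Step 1: cheapest edge leaving the tree is 1-4 (6); add 1.
Step 2: cheapest edge leaving the tree is 1-2 (6); add 2.
Step 3: cheapest edge leaving the tree is 2-3 (1); add 3.
Step 4: cheapest edge leaving the tree is 3-5 (6); add 5.
Vertex order: 4, 1, 2, 3, 5. The 5th vertex is 5.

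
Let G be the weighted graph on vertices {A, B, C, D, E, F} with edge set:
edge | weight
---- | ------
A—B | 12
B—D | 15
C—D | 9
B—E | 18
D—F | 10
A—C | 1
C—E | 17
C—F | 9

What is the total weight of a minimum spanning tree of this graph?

48

Sort edges by weight, then run Kruskal:
A—C (1): add. Components now {A,C} {B} {D} {E} {F}
C—D (9): add. Components now {A,C,D} {B} {E} {F}
C—F (9): add. Components now {A,C,D,F} {B} {E}
D—F (10): skip — D and F already connected.
A—B (12): add. Components now {A,B,C,D,F} {E}
B—D (15): skip — B and D already connected.
C—E (17): add. Components now {A,B,C,D,E,F}
MST edges: A—C, C—D, C—F, A—B, C—E; total weight 1+9+9+12+17 = 48.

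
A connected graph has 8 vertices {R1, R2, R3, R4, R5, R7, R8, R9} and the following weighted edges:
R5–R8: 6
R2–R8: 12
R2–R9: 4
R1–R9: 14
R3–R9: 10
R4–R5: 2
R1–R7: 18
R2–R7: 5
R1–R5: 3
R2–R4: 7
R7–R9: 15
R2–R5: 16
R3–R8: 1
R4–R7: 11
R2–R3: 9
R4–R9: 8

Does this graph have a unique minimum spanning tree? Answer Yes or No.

Yes

Kruskal: consider edges lightest-first.
R3–R8 (1): add — endpoints in different components.
R4–R5 (2): add — endpoints in different components.
R1–R5 (3): add — endpoints in different components.
R2–R9 (4): add — endpoints in different components.
R2–R7 (5): add — endpoints in different components.
R5–R8 (6): add — endpoints in different components.
R2–R4 (7): add — endpoints in different components.
Every non-tree edge has weight strictly greater than the heaviest edge on the tree path between its endpoints, so the MST is unique.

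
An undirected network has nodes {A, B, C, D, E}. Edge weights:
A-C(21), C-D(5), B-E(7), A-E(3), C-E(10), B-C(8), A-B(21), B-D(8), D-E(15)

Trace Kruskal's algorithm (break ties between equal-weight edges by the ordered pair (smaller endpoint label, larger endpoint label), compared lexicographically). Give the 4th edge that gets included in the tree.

B-C

Kruskal: consider edges lightest-first.
A-E (3): add — endpoints in different components.
C-D (5): add — endpoints in different components.
B-E (7): add — endpoints in different components.
B-C (8): add — endpoints in different components.
The 4th edge added is B-C.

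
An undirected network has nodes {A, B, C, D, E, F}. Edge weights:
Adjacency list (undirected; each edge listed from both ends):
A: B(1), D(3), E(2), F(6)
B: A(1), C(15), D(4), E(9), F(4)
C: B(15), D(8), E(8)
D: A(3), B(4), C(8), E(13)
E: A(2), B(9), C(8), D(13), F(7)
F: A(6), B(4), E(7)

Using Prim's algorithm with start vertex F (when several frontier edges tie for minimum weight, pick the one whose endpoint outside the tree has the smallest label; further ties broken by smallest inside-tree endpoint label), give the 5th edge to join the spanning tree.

C-D

Prim's algorithm from F:
Step 1: cheapest edge leaving the tree is B F (4); add B.
Step 2: cheapest edge leaving the tree is A B (1); add A.
Step 3: cheapest edge leaving the tree is A E (2); add E.
Step 4: cheapest edge leaving the tree is A D (3); add D.
Step 5: cheapest edge leaving the tree is C D (8); add C.
The 5th edge added is C D.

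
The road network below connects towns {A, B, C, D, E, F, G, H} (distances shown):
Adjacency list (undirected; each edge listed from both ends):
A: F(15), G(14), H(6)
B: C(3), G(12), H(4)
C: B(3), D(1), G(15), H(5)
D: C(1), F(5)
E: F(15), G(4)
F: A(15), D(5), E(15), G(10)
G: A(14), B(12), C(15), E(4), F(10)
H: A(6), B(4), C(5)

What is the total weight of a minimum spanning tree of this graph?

33

Kruskal's algorithm — process edges by increasing weight (ties by edge label):
C D (1): add — endpoints in different components.
B C (3): add — endpoints in different components.
B H (4): add — endpoints in different components.
E G (4): add — endpoints in different components.
C H (5): skip — C and H already connected.
D F (5): add — endpoints in different components.
A H (6): add — endpoints in different components.
F G (10): add — endpoints in different components.
MST edges: C D, B C, B H, E G, D F, A H, F G; total weight 1+3+4+4+5+6+10 = 33.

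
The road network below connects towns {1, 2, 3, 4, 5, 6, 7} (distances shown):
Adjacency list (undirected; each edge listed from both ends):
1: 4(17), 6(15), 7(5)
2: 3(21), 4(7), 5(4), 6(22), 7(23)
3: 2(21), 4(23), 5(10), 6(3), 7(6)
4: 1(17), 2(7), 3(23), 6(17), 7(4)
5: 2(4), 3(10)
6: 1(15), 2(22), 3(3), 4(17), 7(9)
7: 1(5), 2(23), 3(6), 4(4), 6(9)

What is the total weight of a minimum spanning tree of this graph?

29

Prim's algorithm from 7:
Step 1: cheapest edge leaving the tree is 4–7 (4); add 4.
Step 2: cheapest edge leaving the tree is 1–7 (5); add 1.
Step 3: cheapest edge leaving the tree is 3–7 (6); add 3.
Step 4: cheapest edge leaving the tree is 3–6 (3); add 6.
Step 5: cheapest edge leaving the tree is 2–4 (7); add 2.
Step 6: cheapest edge leaving the tree is 2–5 (4); add 5.
MST edges: 4–7, 1–7, 3–7, 3–6, 2–4, 2–5; total weight 4+5+6+3+7+4 = 29.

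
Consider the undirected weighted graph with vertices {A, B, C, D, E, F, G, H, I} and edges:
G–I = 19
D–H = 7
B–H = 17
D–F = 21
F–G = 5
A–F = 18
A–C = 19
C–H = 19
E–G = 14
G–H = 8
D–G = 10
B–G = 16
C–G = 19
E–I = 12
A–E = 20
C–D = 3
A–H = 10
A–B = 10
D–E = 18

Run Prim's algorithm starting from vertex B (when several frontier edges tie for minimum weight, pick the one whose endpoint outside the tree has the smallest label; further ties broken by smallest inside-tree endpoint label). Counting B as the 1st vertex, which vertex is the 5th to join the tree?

Prim, starting at B.
Step 1: cheapest edge leaving the tree is A–B (10); add A.
Step 2: cheapest edge leaving the tree is A–H (10); add H.
Step 3: cheapest edge leaving the tree is D–H (7); add D.
Step 4: cheapest edge leaving the tree is C–D (3); add C.
Step 5: cheapest edge leaving the tree is G–H (8); add G.
Step 6: cheapest edge leaving the tree is F–G (5); add F.
Step 7: cheapest edge leaving the tree is E–G (14); add E.
Step 8: cheapest edge leaving the tree is E–I (12); add I.
Vertex order: B, A, H, D, C, G, F, E, I. The 5th vertex is C.

C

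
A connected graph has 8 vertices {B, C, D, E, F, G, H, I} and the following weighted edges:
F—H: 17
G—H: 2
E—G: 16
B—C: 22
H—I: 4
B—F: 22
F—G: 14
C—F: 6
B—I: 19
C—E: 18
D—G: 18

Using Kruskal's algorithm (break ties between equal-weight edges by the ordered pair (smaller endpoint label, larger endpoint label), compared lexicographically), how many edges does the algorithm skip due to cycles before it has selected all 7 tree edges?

Kruskal: consider edges lightest-first.
G—H (2): add — endpoints in different components.
H—I (4): add — endpoints in different components.
C—F (6): add — endpoints in different components.
F—G (14): add — endpoints in different components.
E—G (16): add — endpoints in different components.
F—H (17): skip — F and H already connected.
C—E (18): skip — C and E already connected.
D—G (18): add — endpoints in different components.
B—I (19): add — endpoints in different components.
Edges rejected before the tree was complete: 2.

2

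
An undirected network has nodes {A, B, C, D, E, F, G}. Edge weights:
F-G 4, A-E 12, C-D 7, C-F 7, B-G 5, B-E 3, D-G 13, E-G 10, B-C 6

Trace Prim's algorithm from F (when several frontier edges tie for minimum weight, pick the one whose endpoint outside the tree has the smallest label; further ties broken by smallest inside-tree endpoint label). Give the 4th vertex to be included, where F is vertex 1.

E

Prim's algorithm from F:
Step 1: cheapest edge leaving the tree is F-G (4); add G.
Step 2: cheapest edge leaving the tree is B-G (5); add B.
Step 3: cheapest edge leaving the tree is B-E (3); add E.
Step 4: cheapest edge leaving the tree is B-C (6); add C.
Step 5: cheapest edge leaving the tree is C-D (7); add D.
Step 6: cheapest edge leaving the tree is A-E (12); add A.
Vertex order: F, G, B, E, C, D, A. The 4th vertex is E.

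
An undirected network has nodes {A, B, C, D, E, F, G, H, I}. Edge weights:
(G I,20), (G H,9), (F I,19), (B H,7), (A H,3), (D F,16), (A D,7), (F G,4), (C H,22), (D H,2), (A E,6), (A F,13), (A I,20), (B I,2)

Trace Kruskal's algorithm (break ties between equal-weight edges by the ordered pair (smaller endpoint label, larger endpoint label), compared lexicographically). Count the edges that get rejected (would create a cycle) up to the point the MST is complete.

6

Sort edges by weight, then run Kruskal:
B I (2): add — endpoints in different components.
D H (2): add — endpoints in different components.
A H (3): add — endpoints in different components.
F G (4): add — endpoints in different components.
A E (6): add — endpoints in different components.
A D (7): skip — A and D already connected.
B H (7): add — endpoints in different components.
G H (9): add — endpoints in different components.
A F (13): skip — A and F already connected.
D F (16): skip — D and F already connected.
F I (19): skip — F and I already connected.
A I (20): skip — A and I already connected.
G I (20): skip — G and I already connected.
C H (22): add — endpoints in different components.
Edges rejected before the tree was complete: 6.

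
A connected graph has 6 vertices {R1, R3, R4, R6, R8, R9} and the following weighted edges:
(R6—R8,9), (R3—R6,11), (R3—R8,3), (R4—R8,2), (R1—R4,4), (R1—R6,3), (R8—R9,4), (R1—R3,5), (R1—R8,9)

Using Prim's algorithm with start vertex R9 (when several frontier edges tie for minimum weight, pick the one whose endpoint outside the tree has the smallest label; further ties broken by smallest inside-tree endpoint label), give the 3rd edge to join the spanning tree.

R3-R8

Prim's algorithm from R9:
Step 1: frontier [R8—R9 4] → take R8—R9 (4); add R8.
Step 2: frontier [R4—R8 2, R3—R8 3, R1—R8 9, R6—R8 9] → take R4—R8 (2); add R4.
Step 3: frontier [R1—R4 4, R3—R8 3, R1—R8 9, R6—R8 9] → take R3—R8 (3); add R3.
Step 4: frontier [R1—R3 5, R3—R6 11, R1—R4 4, R1—R8 9, R6—R8 9] → take R1—R4 (4); add R1.
Step 5: frontier [R1—R6 3, R3—R6 11, R6—R8 9] → take R1—R6 (3); add R6.
The 3rd edge added is R3—R8.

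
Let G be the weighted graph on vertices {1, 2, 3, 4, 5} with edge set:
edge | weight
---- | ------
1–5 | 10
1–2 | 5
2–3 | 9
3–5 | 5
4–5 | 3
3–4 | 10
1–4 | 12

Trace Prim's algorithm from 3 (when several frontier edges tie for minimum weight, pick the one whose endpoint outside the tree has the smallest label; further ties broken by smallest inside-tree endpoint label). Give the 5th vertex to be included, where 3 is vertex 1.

Prim's algorithm from 3:
Step 1: frontier [3–5 5, 2–3 9, 3–4 10] → take 3–5 (5); add 5.
Step 2: frontier [2–3 9, 3–4 10, 4–5 3, 1–5 10] → take 4–5 (3); add 4.
Step 3: frontier [2–3 9, 1–4 12, 1–5 10] → take 2–3 (9); add 2.
Step 4: frontier [1–2 5, 1–4 12, 1–5 10] → take 1–2 (5); add 1.
Vertex order: 3, 5, 4, 2, 1. The 5th vertex is 1.

1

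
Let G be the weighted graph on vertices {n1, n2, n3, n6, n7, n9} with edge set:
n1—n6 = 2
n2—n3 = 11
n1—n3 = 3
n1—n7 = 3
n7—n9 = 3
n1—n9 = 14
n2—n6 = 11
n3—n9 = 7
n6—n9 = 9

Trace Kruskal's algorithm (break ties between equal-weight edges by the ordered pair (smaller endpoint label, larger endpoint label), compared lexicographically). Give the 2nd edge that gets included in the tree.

Kruskal: consider edges lightest-first.
n1—n6 (2): add — endpoints in different components.
n1—n3 (3): add — endpoints in different components.
n1—n7 (3): add — endpoints in different components.
n7—n9 (3): add — endpoints in different components.
n3—n9 (7): skip — n3 and n9 already connected.
n6—n9 (9): skip — n6 and n9 already connected.
n2—n3 (11): add — endpoints in different components.
The 2nd edge added is n1—n3.

n1-n3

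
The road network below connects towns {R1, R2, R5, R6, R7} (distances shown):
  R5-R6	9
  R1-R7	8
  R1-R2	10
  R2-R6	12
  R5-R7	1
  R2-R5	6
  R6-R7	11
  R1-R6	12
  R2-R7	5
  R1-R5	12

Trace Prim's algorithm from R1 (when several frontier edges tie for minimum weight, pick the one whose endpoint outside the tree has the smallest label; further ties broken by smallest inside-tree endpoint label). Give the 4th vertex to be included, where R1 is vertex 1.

Grow the tree from R1 using Prim:
Step 1: cheapest edge leaving the tree is R1-R7 (8); add R7.
Step 2: cheapest edge leaving the tree is R5-R7 (1); add R5.
Step 3: cheapest edge leaving the tree is R2-R7 (5); add R2.
Step 4: cheapest edge leaving the tree is R5-R6 (9); add R6.
Vertex order: R1, R7, R5, R2, R6. The 4th vertex is R2.

R2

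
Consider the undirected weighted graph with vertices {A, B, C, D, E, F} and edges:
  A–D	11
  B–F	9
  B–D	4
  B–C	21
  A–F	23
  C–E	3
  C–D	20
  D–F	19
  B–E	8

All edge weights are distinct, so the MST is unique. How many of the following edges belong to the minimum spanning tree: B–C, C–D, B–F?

1

Kruskal: consider edges lightest-first.
C–E (3): add — endpoints in different components.
B–D (4): add — endpoints in different components.
B–E (8): add — endpoints in different components.
B–F (9): add — endpoints in different components.
A–D (11): add — endpoints in different components.
MST edge set: {C–E, B–D, B–E, B–F, A–D}.
Of the listed edges, {B–F} are in the MST → 1.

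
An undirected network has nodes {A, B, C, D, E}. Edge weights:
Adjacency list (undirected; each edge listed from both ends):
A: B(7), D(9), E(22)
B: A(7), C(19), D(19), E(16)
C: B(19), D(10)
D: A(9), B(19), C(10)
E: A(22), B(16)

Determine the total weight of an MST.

Kruskal's algorithm — process edges by increasing weight (ties by edge label):
A—B (7): add. Components now {A,B} {C} {D} {E}
A—D (9): add. Components now {A,B,D} {C} {E}
C—D (10): add. Components now {A,B,C,D} {E}
B—E (16): add. Components now {A,B,C,D,E}
MST edges: A—B, A—D, C—D, B—E; total weight 7+9+10+16 = 42.

42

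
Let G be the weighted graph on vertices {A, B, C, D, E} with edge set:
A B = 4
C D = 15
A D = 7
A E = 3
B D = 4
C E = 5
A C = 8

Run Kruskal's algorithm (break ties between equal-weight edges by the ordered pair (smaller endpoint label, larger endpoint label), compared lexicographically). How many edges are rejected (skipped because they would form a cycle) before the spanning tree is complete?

0

Sort edges by weight, then run Kruskal:
A E (3): add. Components now {A,E} {B} {C} {D}
A B (4): add. Components now {A,B,E} {C} {D}
B D (4): add. Components now {A,B,D,E} {C}
C E (5): add. Components now {A,B,C,D,E}
Edges rejected before the tree was complete: 0.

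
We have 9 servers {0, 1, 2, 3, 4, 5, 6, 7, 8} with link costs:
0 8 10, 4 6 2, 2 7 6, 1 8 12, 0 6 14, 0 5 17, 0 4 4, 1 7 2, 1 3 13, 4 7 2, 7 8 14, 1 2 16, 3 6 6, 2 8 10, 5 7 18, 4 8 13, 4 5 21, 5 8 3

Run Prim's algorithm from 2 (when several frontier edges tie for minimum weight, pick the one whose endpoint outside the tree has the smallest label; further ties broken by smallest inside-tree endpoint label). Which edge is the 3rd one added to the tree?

Grow the tree from 2 using Prim:
Step 1: cheapest edge leaving the tree is 2 7 (6); add 7.
Step 2: cheapest edge leaving the tree is 1 7 (2); add 1.
Step 3: cheapest edge leaving the tree is 4 7 (2); add 4.
Step 4: cheapest edge leaving the tree is 4 6 (2); add 6.
Step 5: cheapest edge leaving the tree is 0 4 (4); add 0.
Step 6: cheapest edge leaving the tree is 3 6 (6); add 3.
Step 7: cheapest edge leaving the tree is 0 8 (10); add 8.
Step 8: cheapest edge leaving the tree is 5 8 (3); add 5.
The 3rd edge added is 4 7.

4-7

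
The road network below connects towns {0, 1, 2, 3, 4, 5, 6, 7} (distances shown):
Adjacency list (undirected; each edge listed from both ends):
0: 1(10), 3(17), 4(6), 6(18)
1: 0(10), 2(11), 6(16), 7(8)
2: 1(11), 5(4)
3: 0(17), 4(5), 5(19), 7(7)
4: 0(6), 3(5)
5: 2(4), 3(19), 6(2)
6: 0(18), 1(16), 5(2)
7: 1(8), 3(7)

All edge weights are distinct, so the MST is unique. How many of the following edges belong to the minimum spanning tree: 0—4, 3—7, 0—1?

2

Sort edges by weight, then run Kruskal:
5—6 (2): add — endpoints in different components.
2—5 (4): add — endpoints in different components.
3—4 (5): add — endpoints in different components.
0—4 (6): add — endpoints in different components.
3—7 (7): add — endpoints in different components.
1—7 (8): add — endpoints in different components.
0—1 (10): skip — 0 and 1 already connected.
1—2 (11): add — endpoints in different components.
MST edge set: {5—6, 2—5, 3—4, 0—4, 3—7, 1—7, 1—2}.
Of the listed edges, {0—4, 3—7} are in the MST → 2.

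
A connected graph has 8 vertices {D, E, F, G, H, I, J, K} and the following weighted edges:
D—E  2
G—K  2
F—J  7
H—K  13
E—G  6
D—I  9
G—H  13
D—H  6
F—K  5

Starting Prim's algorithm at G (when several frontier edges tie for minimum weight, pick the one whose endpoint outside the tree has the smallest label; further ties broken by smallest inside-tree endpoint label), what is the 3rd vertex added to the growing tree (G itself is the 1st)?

F

Prim's algorithm from G:
Step 1: frontier [G—K 2, E—G 6, G—H 13] → take G—K (2); add K.
Step 2: frontier [E—G 6, G—H 13, F—K 5, H—K 13] → take F—K (5); add F.
Step 3: frontier [F—J 7, E—G 6, G—H 13, H—K 13] → take E—G (6); add E.
Step 4: frontier [D—E 2, F—J 7, G—H 13, H—K 13] → take D—E (2); add D.
Step 5: frontier [D—H 6, D—I 9, F—J 7, G—H 13, H—K 13] → take D—H (6); add H.
Step 6: frontier [D—I 9, F—J 7] → take F—J (7); add J.
Step 7: frontier [D—I 9] → take D—I (9); add I.
Vertex order: G, K, F, E, D, H, J, I. The 3rd vertex is F.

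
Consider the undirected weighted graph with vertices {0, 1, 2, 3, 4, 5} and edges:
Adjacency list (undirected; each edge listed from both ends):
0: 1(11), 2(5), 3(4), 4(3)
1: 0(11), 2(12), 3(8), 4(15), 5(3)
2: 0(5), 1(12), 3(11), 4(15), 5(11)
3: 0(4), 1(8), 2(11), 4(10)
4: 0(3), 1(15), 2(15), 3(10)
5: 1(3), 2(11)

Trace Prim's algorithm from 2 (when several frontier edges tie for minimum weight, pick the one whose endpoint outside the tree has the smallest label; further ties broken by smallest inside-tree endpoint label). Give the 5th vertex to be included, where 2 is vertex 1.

1

Prim, starting at 2.
Step 1: cheapest edge leaving the tree is 0–2 (5); add 0.
Step 2: cheapest edge leaving the tree is 0–4 (3); add 4.
Step 3: cheapest edge leaving the tree is 0–3 (4); add 3.
Step 4: cheapest edge leaving the tree is 1–3 (8); add 1.
Step 5: cheapest edge leaving the tree is 1–5 (3); add 5.
Vertex order: 2, 0, 4, 3, 1, 5. The 5th vertex is 1.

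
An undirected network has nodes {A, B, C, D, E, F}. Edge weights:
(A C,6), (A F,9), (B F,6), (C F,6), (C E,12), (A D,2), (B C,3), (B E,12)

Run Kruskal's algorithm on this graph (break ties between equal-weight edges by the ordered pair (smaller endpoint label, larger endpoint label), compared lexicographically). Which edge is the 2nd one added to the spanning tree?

Kruskal: consider edges lightest-first.
A D (2): add — endpoints in different components.
B C (3): add — endpoints in different components.
A C (6): add — endpoints in different components.
B F (6): add — endpoints in different components.
C F (6): skip — C and F already connected.
A F (9): skip — A and F already connected.
B E (12): add — endpoints in different components.
The 2nd edge added is B C.

B-C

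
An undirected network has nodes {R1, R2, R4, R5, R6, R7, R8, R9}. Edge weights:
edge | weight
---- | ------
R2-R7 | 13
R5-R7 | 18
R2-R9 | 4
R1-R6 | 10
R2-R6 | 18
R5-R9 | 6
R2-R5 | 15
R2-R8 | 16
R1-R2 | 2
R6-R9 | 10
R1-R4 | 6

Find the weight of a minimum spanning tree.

Kruskal: consider edges lightest-first.
R1-R2 (2): add — endpoints in different components.
R2-R9 (4): add — endpoints in different components.
R1-R4 (6): add — endpoints in different components.
R5-R9 (6): add — endpoints in different components.
R1-R6 (10): add — endpoints in different components.
R6-R9 (10): skip — R9 and R6 already connected.
R2-R7 (13): add — endpoints in different components.
R2-R5 (15): skip — R2 and R5 already connected.
R2-R8 (16): add — endpoints in different components.
MST edges: R1-R2, R2-R9, R1-R4, R5-R9, R1-R6, R2-R7, R2-R8; total weight 2+4+6+6+10+13+16 = 57.

57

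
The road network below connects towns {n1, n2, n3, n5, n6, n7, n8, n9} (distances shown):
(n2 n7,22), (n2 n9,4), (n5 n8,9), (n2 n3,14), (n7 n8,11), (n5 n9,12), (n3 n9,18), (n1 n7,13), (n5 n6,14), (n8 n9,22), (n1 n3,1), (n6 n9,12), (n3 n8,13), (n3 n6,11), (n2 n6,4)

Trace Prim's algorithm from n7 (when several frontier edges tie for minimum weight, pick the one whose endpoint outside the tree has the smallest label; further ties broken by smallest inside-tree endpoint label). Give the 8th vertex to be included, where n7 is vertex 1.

Grow the tree from n7 using Prim:
Step 1: cheapest edge leaving the tree is n7 n8 (11); add n8.
Step 2: cheapest edge leaving the tree is n5 n8 (9); add n5.
Step 3: cheapest edge leaving the tree is n5 n9 (12); add n9.
Step 4: cheapest edge leaving the tree is n2 n9 (4); add n2.
Step 5: cheapest edge leaving the tree is n2 n6 (4); add n6.
Step 6: cheapest edge leaving the tree is n3 n6 (11); add n3.
Step 7: cheapest edge leaving the tree is n1 n3 (1); add n1.
Vertex order: n7, n8, n5, n9, n2, n6, n3, n1. The 8th vertex is n1.

n1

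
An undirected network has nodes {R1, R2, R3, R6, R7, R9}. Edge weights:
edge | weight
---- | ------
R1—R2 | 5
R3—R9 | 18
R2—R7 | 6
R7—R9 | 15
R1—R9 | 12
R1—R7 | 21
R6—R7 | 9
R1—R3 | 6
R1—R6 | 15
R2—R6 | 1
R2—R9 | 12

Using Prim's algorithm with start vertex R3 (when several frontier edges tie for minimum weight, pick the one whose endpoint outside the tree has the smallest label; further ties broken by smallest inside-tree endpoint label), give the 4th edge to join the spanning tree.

Grow the tree from R3 using Prim:
Step 1: cheapest edge leaving the tree is R1—R3 (6); add R1.
Step 2: cheapest edge leaving the tree is R1—R2 (5); add R2.
Step 3: cheapest edge leaving the tree is R2—R6 (1); add R6.
Step 4: cheapest edge leaving the tree is R2—R7 (6); add R7.
Step 5: cheapest edge leaving the tree is R1—R9 (12); add R9.
The 4th edge added is R2—R7.

R2-R7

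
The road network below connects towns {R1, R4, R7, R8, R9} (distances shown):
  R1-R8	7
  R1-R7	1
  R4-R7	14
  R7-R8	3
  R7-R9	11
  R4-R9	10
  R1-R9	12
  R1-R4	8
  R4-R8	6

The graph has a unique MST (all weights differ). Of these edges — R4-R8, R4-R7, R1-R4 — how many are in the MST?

Kruskal: consider edges lightest-first.
R1-R7 (1): add — endpoints in different components.
R7-R8 (3): add — endpoints in different components.
R4-R8 (6): add — endpoints in different components.
R1-R8 (7): skip — R1 and R8 already connected.
R1-R4 (8): skip — R1 and R4 already connected.
R4-R9 (10): add — endpoints in different components.
MST edge set: {R1-R7, R7-R8, R4-R8, R4-R9}.
Of the listed edges, {R4-R8} are in the MST → 1.

1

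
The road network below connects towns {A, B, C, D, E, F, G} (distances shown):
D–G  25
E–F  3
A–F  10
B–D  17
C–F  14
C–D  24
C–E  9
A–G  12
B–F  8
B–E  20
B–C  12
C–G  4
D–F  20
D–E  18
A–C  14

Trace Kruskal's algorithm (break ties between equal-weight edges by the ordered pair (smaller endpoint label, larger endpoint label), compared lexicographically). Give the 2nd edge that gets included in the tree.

Kruskal: consider edges lightest-first.
E–F (3): add. Components now {A} {B} {C} {D} {E,F} {G}
C–G (4): add. Components now {A} {B} {C,G} {D} {E,F}
B–F (8): add. Components now {A} {B,E,F} {C,G} {D}
C–E (9): add. Components now {A} {B,C,E,F,G} {D}
A–F (10): add. Components now {A,B,C,E,F,G} {D}
A–G (12): skip — A and G already connected.
B–C (12): skip — B and C already connected.
A–C (14): skip — A and C already connected.
C–F (14): skip — C and F already connected.
B–D (17): add. Components now {A,B,C,D,E,F,G}
The 2nd edge added is C–G.

C-G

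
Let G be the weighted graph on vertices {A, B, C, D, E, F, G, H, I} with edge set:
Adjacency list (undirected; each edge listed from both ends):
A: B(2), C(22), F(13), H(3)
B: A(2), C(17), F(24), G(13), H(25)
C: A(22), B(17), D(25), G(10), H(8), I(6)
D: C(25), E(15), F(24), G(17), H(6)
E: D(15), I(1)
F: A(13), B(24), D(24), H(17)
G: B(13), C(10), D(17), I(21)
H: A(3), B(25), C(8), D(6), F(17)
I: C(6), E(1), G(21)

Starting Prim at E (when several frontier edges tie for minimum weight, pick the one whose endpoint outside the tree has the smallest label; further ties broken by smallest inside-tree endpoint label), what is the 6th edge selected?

Prim, starting at E.
Step 1: cheapest edge leaving the tree is E–I (1); add I.
Step 2: cheapest edge leaving the tree is C–I (6); add C.
Step 3: cheapest edge leaving the tree is C–H (8); add H.
Step 4: cheapest edge leaving the tree is A–H (3); add A.
Step 5: cheapest edge leaving the tree is A–B (2); add B.
Step 6: cheapest edge leaving the tree is D–H (6); add D.
Step 7: cheapest edge leaving the tree is C–G (10); add G.
Step 8: cheapest edge leaving the tree is A–F (13); add F.
The 6th edge added is D–H.

D-H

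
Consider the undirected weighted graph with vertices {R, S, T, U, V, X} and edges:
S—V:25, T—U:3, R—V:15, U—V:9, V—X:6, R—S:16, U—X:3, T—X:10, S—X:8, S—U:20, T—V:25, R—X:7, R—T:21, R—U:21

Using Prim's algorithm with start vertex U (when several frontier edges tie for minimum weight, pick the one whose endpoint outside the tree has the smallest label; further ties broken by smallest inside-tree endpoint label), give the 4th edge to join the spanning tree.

R-X

Prim's algorithm from U:
Step 1: cheapest edge leaving the tree is T—U (3); add T.
Step 2: cheapest edge leaving the tree is U—X (3); add X.
Step 3: cheapest edge leaving the tree is V—X (6); add V.
Step 4: cheapest edge leaving the tree is R—X (7); add R.
Step 5: cheapest edge leaving the tree is S—X (8); add S.
The 4th edge added is R—X.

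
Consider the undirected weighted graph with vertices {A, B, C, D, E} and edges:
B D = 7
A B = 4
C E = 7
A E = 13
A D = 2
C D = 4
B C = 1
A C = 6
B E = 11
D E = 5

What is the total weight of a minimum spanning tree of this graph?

Sort edges by weight, then run Kruskal:
B C (1): add. Components now {A} {B,C} {D} {E}
A D (2): add. Components now {A,D} {B,C} {E}
A B (4): add. Components now {A,B,C,D} {E}
C D (4): skip — C and D already connected.
D E (5): add. Components now {A,B,C,D,E}
MST edges: B C, A D, A B, D E; total weight 1+2+4+5 = 12.

12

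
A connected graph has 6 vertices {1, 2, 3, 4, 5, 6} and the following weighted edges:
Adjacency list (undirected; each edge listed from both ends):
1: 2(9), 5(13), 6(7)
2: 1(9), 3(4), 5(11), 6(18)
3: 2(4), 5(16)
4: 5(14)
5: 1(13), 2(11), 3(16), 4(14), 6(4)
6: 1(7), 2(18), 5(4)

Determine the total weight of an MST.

38

Kruskal's algorithm — process edges by increasing weight (ties by edge label):
2—3 (4): add. Components now {1} {2,3} {4} {5} {6}
5—6 (4): add. Components now {1} {2,3} {4} {5,6}
1—6 (7): add. Components now {1,5,6} {2,3} {4}
1—2 (9): add. Components now {1,2,3,5,6} {4}
2—5 (11): skip — 2 and 5 already connected.
1—5 (13): skip — 1 and 5 already connected.
4—5 (14): add. Components now {1,2,3,4,5,6}
MST edges: 2—3, 5—6, 1—6, 1—2, 4—5; total weight 4+4+7+9+14 = 38.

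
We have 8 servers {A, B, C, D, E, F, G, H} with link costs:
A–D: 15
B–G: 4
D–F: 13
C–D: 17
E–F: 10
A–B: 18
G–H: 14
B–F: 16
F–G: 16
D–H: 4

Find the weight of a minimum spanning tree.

Prim's algorithm from B:
Step 1: frontier [B–G 4, B–F 16, A–B 18] → take B–G (4); add G.
Step 2: frontier [B–F 16, A–B 18, G–H 14, F–G 16] → take G–H (14); add H.
Step 3: frontier [B–F 16, A–B 18, F–G 16, D–H 4] → take D–H (4); add D.
Step 4: frontier [B–F 16, A–B 18, D–F 13, A–D 15, C–D 17, F–G 16] → take D–F (13); add F.
Step 5: frontier [A–B 18, A–D 15, C–D 17, E–F 10] → take E–F (10); add E.
Step 6: frontier [A–B 18, A–D 15, C–D 17] → take A–D (15); add A.
Step 7: frontier [C–D 17] → take C–D (17); add C.
MST edges: B–G, G–H, D–H, D–F, E–F, A–D, C–D; total weight 4+14+4+13+10+15+17 = 77.

77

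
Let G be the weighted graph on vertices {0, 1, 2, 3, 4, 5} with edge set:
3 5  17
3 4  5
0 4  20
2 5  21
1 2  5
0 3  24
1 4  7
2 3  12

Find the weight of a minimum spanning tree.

54

Kruskal: consider edges lightest-first.
1 2 (5): add — endpoints in different components.
3 4 (5): add — endpoints in different components.
1 4 (7): add — endpoints in different components.
2 3 (12): skip — 2 and 3 already connected.
3 5 (17): add — endpoints in different components.
0 4 (20): add — endpoints in different components.
MST edges: 1 2, 3 4, 1 4, 3 5, 0 4; total weight 5+5+7+17+20 = 54.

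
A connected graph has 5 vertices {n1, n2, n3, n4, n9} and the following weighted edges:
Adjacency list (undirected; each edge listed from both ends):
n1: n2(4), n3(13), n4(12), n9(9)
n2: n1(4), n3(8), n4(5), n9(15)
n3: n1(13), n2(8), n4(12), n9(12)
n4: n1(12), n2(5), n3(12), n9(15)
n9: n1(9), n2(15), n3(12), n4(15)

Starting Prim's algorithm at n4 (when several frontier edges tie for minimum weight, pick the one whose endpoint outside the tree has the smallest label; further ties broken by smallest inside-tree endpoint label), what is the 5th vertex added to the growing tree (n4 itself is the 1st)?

n9

Prim, starting at n4.
Step 1: cheapest edge leaving the tree is n2 n4 (5); add n2.
Step 2: cheapest edge leaving the tree is n1 n2 (4); add n1.
Step 3: cheapest edge leaving the tree is n2 n3 (8); add n3.
Step 4: cheapest edge leaving the tree is n1 n9 (9); add n9.
Vertex order: n4, n2, n1, n3, n9. The 5th vertex is n9.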